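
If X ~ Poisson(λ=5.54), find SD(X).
2.3537

We have X ~ Poisson(λ=5.54).

For a Poisson distribution with λ=5.54:
σ = √Var(X) = 2.3537

The standard deviation is the square root of the variance.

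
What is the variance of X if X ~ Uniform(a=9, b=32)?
44.0833

We have X ~ Uniform(a=9, b=32).

For a Uniform distribution with a=9, b=32:
Var(X) = 44.0833

The variance measures the spread of the distribution around the mean.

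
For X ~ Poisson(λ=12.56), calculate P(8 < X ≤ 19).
0.846464

We have X ~ Poisson(λ=12.56).

To find P(8 < X ≤ 19), we use:
P(8 < X ≤ 19) = P(X ≤ 19) - P(X ≤ 8)
                 = F(19) - F(8)
                 = 0.968110 - 0.121646
                 = 0.846464

So there's approximately a 84.6% chance that X falls in this range.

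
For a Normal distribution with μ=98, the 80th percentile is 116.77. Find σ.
σ = 22.3022

For X ~ Normal(μ, σ), the p-th percentile satisfies x = μ + z_p × σ,
where z_p = Φ⁻¹(p) is the standard normal quantile.

Step 1: z_{0.8} = Φ⁻¹(0.8) = 0.8416

Step 2: Solve for σ:
116.77 = 98 + 0.8416 × σ
σ = (116.77 - 98) / 0.8416
σ = 18.77 / 0.8416
σ = 22.3022

Verification: μ + z × σ = 98 + 0.8416 × 22.3022 = 116.77 ✓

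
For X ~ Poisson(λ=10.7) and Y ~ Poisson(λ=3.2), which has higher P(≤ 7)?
Y has higher probability (P(Y ≤ 7) = 0.9832 > P(X ≤ 7) = 0.1636)

Compute P(≤ 7) for each distribution:

X ~ Poisson(λ=10.7):
P(X ≤ 7) = 0.1636

Y ~ Poisson(λ=3.2):
P(Y ≤ 7) = 0.9832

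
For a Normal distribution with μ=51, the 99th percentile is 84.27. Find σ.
σ = 14.3014

For X ~ Normal(μ, σ), the p-th percentile satisfies x = μ + z_p × σ,
where z_p = Φ⁻¹(p) is the standard normal quantile.

Step 1: z_{0.99} = Φ⁻¹(0.99) = 2.3263

Step 2: Solve for σ:
84.27 = 51 + 2.3263 × σ
σ = (84.27 - 51) / 2.3263
σ = 33.27 / 2.3263
σ = 14.3014

Verification: μ + z × σ = 51 + 2.3263 × 14.3014 = 84.27 ✓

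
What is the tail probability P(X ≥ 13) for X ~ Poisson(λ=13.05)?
0.542382

We have X ~ Poisson(λ=13.05).

For discrete distributions, P(X ≥ 13) = 1 - P(X ≤ 12).

P(X ≤ 12) = 0.457618
P(X ≥ 13) = 1 - 0.457618 = 0.542382

So there's approximately a 54.2% chance that X is at least 13.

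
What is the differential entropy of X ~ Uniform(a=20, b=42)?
3.0910 nats

We have X ~ Uniform(a=20, b=42).

The differential entropy measures the uncertainty or information content of the distribution.

For a Uniform distribution with a=20, b=42:
h(X) = 3.0910 nats

(In bits, this would be 4.4594 bits.)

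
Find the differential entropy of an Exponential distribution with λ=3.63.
-0.2892 nats

We have X ~ Exponential(λ=3.63).

The differential entropy measures the uncertainty or information content of the distribution.

For an Exponential distribution with λ=3.63:
h(X) = -0.2892 nats

(In bits, this would be -0.4173 bits.)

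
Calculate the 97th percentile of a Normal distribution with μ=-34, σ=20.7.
4.9324

We have X ~ Normal(μ=-34, σ=20.7).

We want to find x such that P(X ≤ x) = 0.97.

This is the 97th percentile, which means 97% of values fall below this point.

Using the inverse CDF (quantile function):
x = F⁻¹(0.97) = 4.9324

Verification: P(X ≤ 4.9324) = 0.97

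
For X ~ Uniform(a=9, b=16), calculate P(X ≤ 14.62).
0.802857

We have X ~ Uniform(a=9, b=16).

The CDF gives us P(X ≤ k).

Using the CDF:
P(X ≤ 14.62) = 0.802857

This means there's approximately a 80.3% chance that X is at most 14.62.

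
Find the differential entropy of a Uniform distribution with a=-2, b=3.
1.6094 nats

We have X ~ Uniform(a=-2, b=3).

The differential entropy measures the uncertainty or information content of the distribution.

For a Uniform distribution with a=-2, b=3:
h(X) = 1.6094 nats

(In bits, this would be 2.3219 bits.)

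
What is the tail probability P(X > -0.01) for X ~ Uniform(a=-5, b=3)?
0.376250

We have X ~ Uniform(a=-5, b=3).

P(X > -0.01) = 1 - P(X ≤ -0.01)
                = 1 - F(-0.01)
                = 1 - 0.623750
                = 0.376250

So there's approximately a 37.6% chance that X exceeds -0.01.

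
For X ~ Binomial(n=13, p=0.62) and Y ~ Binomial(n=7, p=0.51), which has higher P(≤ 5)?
Y has higher probability (P(Y ≤ 5) = 0.9307 > P(X ≤ 5) = 0.0738)

Compute P(≤ 5) for each distribution:

X ~ Binomial(n=13, p=0.62):
P(X ≤ 5) = 0.0738

Y ~ Binomial(n=7, p=0.51):
P(Y ≤ 5) = 0.9307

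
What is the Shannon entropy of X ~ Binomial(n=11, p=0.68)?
1.8480 nats

We have X ~ Binomial(n=11, p=0.68).

The Shannon entropy measures the uncertainty or information content of the distribution.

For a Binomial distribution with n=11, p=0.68:
H(X) = 1.8480 nats

(In bits, this would be 2.6661 bits.)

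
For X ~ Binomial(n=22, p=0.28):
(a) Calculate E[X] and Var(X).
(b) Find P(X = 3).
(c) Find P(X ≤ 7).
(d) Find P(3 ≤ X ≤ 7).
(a) E[X] = 6.1600, Var(X) = 4.4352
(b) P(X = 3) = 0.065813
(c) P(X ≤ 7) = 0.744146
(d) P(3 ≤ X ≤ 7) = 0.711817

We have X ~ Binomial(n=22, p=0.28).

(a) Moments:
E[X] = 6.1600
Var(X) = 4.4352
σ = √Var(X) = 2.1060

(b) Point probability using PMF:
P(X = 3) = 0.065813

(c) Cumulative probability using CDF:
P(X ≤ 7) = F(7) = 0.744146

(d) Range probability:
P(3 ≤ X ≤ 7) = P(X ≤ 7) - P(X ≤ 2)
                   = F(7) - F(2)
                   = 0.744146 - 0.032328
                   = 0.711817

This means approximately 71.2% of outcomes fall in the interval [3, 7].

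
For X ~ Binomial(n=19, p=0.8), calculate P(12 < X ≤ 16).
0.695511

We have X ~ Binomial(n=19, p=0.8).

To find P(12 < X ≤ 16), we use:
P(12 < X ≤ 16) = P(X ≤ 16) - P(X ≤ 12)
                 = F(16) - F(12)
                 = 0.763111 - 0.067600
                 = 0.695511

So there's approximately a 69.6% chance that X falls in this range.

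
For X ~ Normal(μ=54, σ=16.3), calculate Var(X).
265.6900

We have X ~ Normal(μ=54, σ=16.3).

For a Normal distribution with μ=54, σ=16.3:
Var(X) = 265.6900

The variance measures the spread of the distribution around the mean.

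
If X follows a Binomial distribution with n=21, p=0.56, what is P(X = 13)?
0.152268

We have X ~ Binomial(n=21, p=0.56).

For a Binomial distribution, the PMF gives us the probability of each outcome.

Using the PMF formula:
P(X = 13) = 0.152268

Rounded to 4 decimal places: 0.1523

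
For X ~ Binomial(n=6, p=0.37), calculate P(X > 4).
0.028778

We have X ~ Binomial(n=6, p=0.37).

P(X > 4) = 1 - P(X ≤ 4)
                = 1 - F(4)
                = 1 - 0.971222
                = 0.028778

So there's approximately a 2.9% chance that X exceeds 4.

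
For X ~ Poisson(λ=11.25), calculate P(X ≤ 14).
0.835244

We have X ~ Poisson(λ=11.25).

The CDF gives us P(X ≤ k).

Using the CDF:
P(X ≤ 14) = 0.835244

This means there's approximately a 83.5% chance that X is at most 14.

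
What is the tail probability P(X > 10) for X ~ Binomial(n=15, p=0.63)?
0.293825

We have X ~ Binomial(n=15, p=0.63).

P(X > 10) = 1 - P(X ≤ 10)
                = 1 - F(10)
                = 1 - 0.706175
                = 0.293825

So there's approximately a 29.4% chance that X exceeds 10.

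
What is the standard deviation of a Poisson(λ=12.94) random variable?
3.5972

We have X ~ Poisson(λ=12.94).

For a Poisson distribution with λ=12.94:
σ = √Var(X) = 3.5972

The standard deviation is the square root of the variance.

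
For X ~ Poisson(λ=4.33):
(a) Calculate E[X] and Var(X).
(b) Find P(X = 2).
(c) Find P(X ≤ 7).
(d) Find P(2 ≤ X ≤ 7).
(a) E[X] = 4.3300, Var(X) = 4.3300
(b) P(X = 2) = 0.123439
(c) P(X ≤ 7) = 0.926752
(d) P(2 ≤ X ≤ 7) = 0.856569

We have X ~ Poisson(λ=4.33).

(a) Moments:
E[X] = 4.3300
Var(X) = 4.3300
σ = √Var(X) = 2.0809

(b) Point probability using PMF:
P(X = 2) = 0.123439

(c) Cumulative probability using CDF:
P(X ≤ 7) = F(7) = 0.926752

(d) Range probability:
P(2 ≤ X ≤ 7) = P(X ≤ 7) - P(X ≤ 1)
                   = F(7) - F(1)
                   = 0.926752 - 0.070183
                   = 0.856569

This means approximately 85.7% of outcomes fall in the interval [2, 7].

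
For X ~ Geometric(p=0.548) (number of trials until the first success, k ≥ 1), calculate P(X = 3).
0.111959

We have X ~ Geometric(p=0.548) (number of trials until the first success, k ≥ 1).

For a Geometric distribution, the PMF gives us the probability of each outcome.

Using the PMF formula:
P(X = 3) = 0.111959

Rounded to 4 decimal places: 0.1120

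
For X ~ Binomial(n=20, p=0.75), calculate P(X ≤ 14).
0.382827

We have X ~ Binomial(n=20, p=0.75).

The CDF gives us P(X ≤ k).

Using the CDF:
P(X ≤ 14) = 0.382827

This means there's approximately a 38.3% chance that X is at most 14.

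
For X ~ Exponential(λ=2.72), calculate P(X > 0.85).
0.099063

We have X ~ Exponential(λ=2.72).

P(X > 0.85) = 1 - P(X ≤ 0.85)
                = 1 - F(0.85)
                = 1 - 0.900937
                = 0.099063

So there's approximately a 9.9% chance that X exceeds 0.85.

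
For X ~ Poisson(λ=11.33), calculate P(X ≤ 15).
0.888733

We have X ~ Poisson(λ=11.33).

The CDF gives us P(X ≤ k).

Using the CDF:
P(X ≤ 15) = 0.888733

This means there's approximately a 88.9% chance that X is at most 15.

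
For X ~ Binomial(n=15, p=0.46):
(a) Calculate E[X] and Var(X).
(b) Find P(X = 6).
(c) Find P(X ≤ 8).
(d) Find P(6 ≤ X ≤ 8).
(a) E[X] = 6.9000, Var(X) = 3.7260
(b) P(X = 6) = 0.185138
(c) P(X ≤ 8) = 0.796558
(d) P(6 ≤ X ≤ 8) = 0.560638

We have X ~ Binomial(n=15, p=0.46).

(a) Moments:
E[X] = 6.9000
Var(X) = 3.7260
σ = √Var(X) = 1.9303

(b) Point probability using PMF:
P(X = 6) = 0.185138

(c) Cumulative probability using CDF:
P(X ≤ 8) = F(8) = 0.796558

(d) Range probability:
P(6 ≤ X ≤ 8) = P(X ≤ 8) - P(X ≤ 5)
                   = F(8) - F(5)
                   = 0.796558 - 0.235921
                   = 0.560638

This means approximately 56.1% of outcomes fall in the interval [6, 8].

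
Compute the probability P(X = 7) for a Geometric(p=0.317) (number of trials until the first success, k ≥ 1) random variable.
0.032180

We have X ~ Geometric(p=0.317) (number of trials until the first success, k ≥ 1).

For a Geometric distribution, the PMF gives us the probability of each outcome.

Using the PMF formula:
P(X = 7) = 0.032180

Rounded to 4 decimal places: 0.0322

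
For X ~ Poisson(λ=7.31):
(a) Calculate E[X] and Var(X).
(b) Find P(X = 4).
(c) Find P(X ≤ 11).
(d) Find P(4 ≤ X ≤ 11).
(a) E[X] = 7.3100, Var(X) = 7.3100
(b) P(X = 4) = 0.079573
(c) P(X ≤ 11) = 0.931387
(d) P(4 ≤ X ≤ 11) = 0.864417

We have X ~ Poisson(λ=7.31).

(a) Moments:
E[X] = 7.3100
Var(X) = 7.3100
σ = √Var(X) = 2.7037

(b) Point probability using PMF:
P(X = 4) = 0.079573

(c) Cumulative probability using CDF:
P(X ≤ 11) = F(11) = 0.931387

(d) Range probability:
P(4 ≤ X ≤ 11) = P(X ≤ 11) - P(X ≤ 3)
                   = F(11) - F(3)
                   = 0.931387 - 0.066969
                   = 0.864417

This means approximately 86.4% of outcomes fall in the interval [4, 11].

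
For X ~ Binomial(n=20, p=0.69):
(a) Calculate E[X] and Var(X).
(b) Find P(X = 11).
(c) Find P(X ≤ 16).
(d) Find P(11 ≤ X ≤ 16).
(a) E[X] = 13.8000, Var(X) = 4.2780
(b) P(X = 11) = 0.074955
(c) P(X ≤ 16) = 0.909214
(d) P(11 ≤ X ≤ 16) = 0.850151

We have X ~ Binomial(n=20, p=0.69).

(a) Moments:
E[X] = 13.8000
Var(X) = 4.2780
σ = √Var(X) = 2.0683

(b) Point probability using PMF:
P(X = 11) = 0.074955

(c) Cumulative probability using CDF:
P(X ≤ 16) = F(16) = 0.909214

(d) Range probability:
P(11 ≤ X ≤ 16) = P(X ≤ 16) - P(X ≤ 10)
                   = F(16) - F(10)
                   = 0.909214 - 0.059062
                   = 0.850151

This means approximately 85.0% of outcomes fall in the interval [11, 16].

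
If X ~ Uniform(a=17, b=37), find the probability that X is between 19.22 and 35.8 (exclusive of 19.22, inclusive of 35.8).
0.829000

We have X ~ Uniform(a=17, b=37).

To find P(19.22 < X ≤ 35.8), we use:
P(19.22 < X ≤ 35.8) = P(X ≤ 35.8) - P(X ≤ 19.22)
                 = F(35.8) - F(19.22)
                 = 0.940000 - 0.111000
                 = 0.829000

So there's approximately a 82.9% chance that X falls in this range.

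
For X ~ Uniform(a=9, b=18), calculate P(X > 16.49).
0.167778

We have X ~ Uniform(a=9, b=18).

P(X > 16.49) = 1 - P(X ≤ 16.49)
                = 1 - F(16.49)
                = 1 - 0.832222
                = 0.167778

So there's approximately a 16.8% chance that X exceeds 16.49.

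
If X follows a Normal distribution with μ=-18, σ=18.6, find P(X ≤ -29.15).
0.274432

We have X ~ Normal(μ=-18, σ=18.6).

The CDF gives us P(X ≤ k).

Using the CDF:
P(X ≤ -29.15) = 0.274432

This means there's approximately a 27.4% chance that X is at most -29.15.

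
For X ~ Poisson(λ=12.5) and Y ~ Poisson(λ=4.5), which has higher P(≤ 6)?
Y has higher probability (P(Y ≤ 6) = 0.8311 > P(X ≤ 6) = 0.0346)

Compute P(≤ 6) for each distribution:

X ~ Poisson(λ=12.5):
P(X ≤ 6) = 0.0346

Y ~ Poisson(λ=4.5):
P(Y ≤ 6) = 0.8311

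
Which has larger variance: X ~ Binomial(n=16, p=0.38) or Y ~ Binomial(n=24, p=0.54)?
Y has larger variance (5.9616 > 3.7696)

Compute the variance for each distribution:

X ~ Binomial(n=16, p=0.38):
Var(X) = 3.7696

Y ~ Binomial(n=24, p=0.54):
Var(Y) = 5.9616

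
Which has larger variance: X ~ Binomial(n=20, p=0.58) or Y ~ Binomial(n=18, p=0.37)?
X has larger variance (4.8720 > 4.1958)

Compute the variance for each distribution:

X ~ Binomial(n=20, p=0.58):
Var(X) = 4.8720

Y ~ Binomial(n=18, p=0.37):
Var(Y) = 4.1958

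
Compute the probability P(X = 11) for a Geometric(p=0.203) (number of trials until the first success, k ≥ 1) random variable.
0.020993

We have X ~ Geometric(p=0.203) (number of trials until the first success, k ≥ 1).

For a Geometric distribution, the PMF gives us the probability of each outcome.

Using the PMF formula:
P(X = 11) = 0.020993

Rounded to 4 decimal places: 0.0210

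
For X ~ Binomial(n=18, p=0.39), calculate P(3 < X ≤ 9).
0.844246

We have X ~ Binomial(n=18, p=0.39).

To find P(3 < X ≤ 9), we use:
P(3 < X ≤ 9) = P(X ≤ 9) - P(X ≤ 3)
                 = F(9) - F(3)
                 = 0.883672 - 0.039426
                 = 0.844246

So there's approximately a 84.4% chance that X falls in this range.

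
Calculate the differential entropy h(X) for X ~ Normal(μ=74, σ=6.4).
3.2752 nats

We have X ~ Normal(μ=74, σ=6.4).

The differential entropy measures the uncertainty or information content of the distribution.

For a Normal distribution with μ=74, σ=6.4:
h(X) = 3.2752 nats

(In bits, this would be 4.7252 bits.)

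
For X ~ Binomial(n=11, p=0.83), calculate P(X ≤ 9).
0.581067

We have X ~ Binomial(n=11, p=0.83).

The CDF gives us P(X ≤ k).

Using the CDF:
P(X ≤ 9) = 0.581067

This means there's approximately a 58.1% chance that X is at most 9.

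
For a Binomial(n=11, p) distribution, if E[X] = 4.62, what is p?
p = 0.42

For a Binomial(n, p) distribution:
E[X] = n × p

Given n = 11 and E[X] = 4.62:
4.62 = 11 × p
p = 4.62 / 11 = 0.42

Verification: Binomial(11, 0.42) has E[X] = 4.62 ✓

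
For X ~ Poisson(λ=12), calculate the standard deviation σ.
3.4641

We have X ~ Poisson(λ=12).

For a Poisson distribution with λ=12:
σ = √Var(X) = 3.4641

The standard deviation is the square root of the variance.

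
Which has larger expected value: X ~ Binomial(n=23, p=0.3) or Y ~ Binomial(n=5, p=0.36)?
X has larger mean (6.9000 > 1.8000)

Compute the expected value for each distribution:

X ~ Binomial(n=23, p=0.3):
E[X] = 6.9000

Y ~ Binomial(n=5, p=0.36):
E[Y] = 1.8000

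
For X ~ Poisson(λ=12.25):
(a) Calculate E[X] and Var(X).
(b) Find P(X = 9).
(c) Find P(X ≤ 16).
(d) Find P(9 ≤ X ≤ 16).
(a) E[X] = 12.2500, Var(X) = 12.2500
(b) P(X = 9) = 0.081913
(c) P(X ≤ 16) = 0.884571
(d) P(9 ≤ X ≤ 16) = 0.745251

We have X ~ Poisson(λ=12.25).

(a) Moments:
E[X] = 12.2500
Var(X) = 12.2500
σ = √Var(X) = 3.5000

(b) Point probability using PMF:
P(X = 9) = 0.081913

(c) Cumulative probability using CDF:
P(X ≤ 16) = F(16) = 0.884571

(d) Range probability:
P(9 ≤ X ≤ 16) = P(X ≤ 16) - P(X ≤ 8)
                   = F(16) - F(8)
                   = 0.884571 - 0.139320
                   = 0.745251

This means approximately 74.5% of outcomes fall in the interval [9, 16].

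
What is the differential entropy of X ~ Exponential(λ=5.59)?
-0.7210 nats

We have X ~ Exponential(λ=5.59).

The differential entropy measures the uncertainty or information content of the distribution.

For an Exponential distribution with λ=5.59:
h(X) = -0.7210 nats

(In bits, this would be -1.0402 bits.)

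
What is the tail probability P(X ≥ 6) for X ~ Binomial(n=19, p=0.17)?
0.089108

We have X ~ Binomial(n=19, p=0.17).

For discrete distributions, P(X ≥ 6) = 1 - P(X ≤ 5).

P(X ≤ 5) = 0.910892
P(X ≥ 6) = 1 - 0.910892 = 0.089108

So there's approximately a 8.9% chance that X is at least 6.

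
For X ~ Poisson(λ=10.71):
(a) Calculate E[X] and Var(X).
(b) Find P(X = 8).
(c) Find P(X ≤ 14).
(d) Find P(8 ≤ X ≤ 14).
(a) E[X] = 10.7100, Var(X) = 10.7100
(b) P(X = 8) = 0.095830
(c) P(X ≤ 14) = 0.874297
(d) P(8 ≤ X ≤ 14) = 0.711372

We have X ~ Poisson(λ=10.71).

(a) Moments:
E[X] = 10.7100
Var(X) = 10.7100
σ = √Var(X) = 3.2726

(b) Point probability using PMF:
P(X = 8) = 0.095830

(c) Cumulative probability using CDF:
P(X ≤ 14) = F(14) = 0.874297

(d) Range probability:
P(8 ≤ X ≤ 14) = P(X ≤ 14) - P(X ≤ 7)
                   = F(14) - F(7)
                   = 0.874297 - 0.162925
                   = 0.711372

This means approximately 71.1% of outcomes fall in the interval [8, 14].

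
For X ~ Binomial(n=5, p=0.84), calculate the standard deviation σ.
0.8198

We have X ~ Binomial(n=5, p=0.84).

For a Binomial distribution with n=5, p=0.84:
σ = √Var(X) = 0.8198

The standard deviation is the square root of the variance.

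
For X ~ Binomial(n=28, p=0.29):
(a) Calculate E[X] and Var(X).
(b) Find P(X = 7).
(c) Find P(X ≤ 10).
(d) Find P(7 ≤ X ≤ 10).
(a) E[X] = 8.1200, Var(X) = 5.7652
(b) P(X = 7) = 0.153666
(c) P(X ≤ 10) = 0.839622
(d) P(7 ≤ X ≤ 10) = 0.584026

We have X ~ Binomial(n=28, p=0.29).

(a) Moments:
E[X] = 8.1200
Var(X) = 5.7652
σ = √Var(X) = 2.4011

(b) Point probability using PMF:
P(X = 7) = 0.153666

(c) Cumulative probability using CDF:
P(X ≤ 10) = F(10) = 0.839622

(d) Range probability:
P(7 ≤ X ≤ 10) = P(X ≤ 10) - P(X ≤ 6)
                   = F(10) - F(6)
                   = 0.839622 - 0.255596
                   = 0.584026

This means approximately 58.4% of outcomes fall in the interval [7, 10].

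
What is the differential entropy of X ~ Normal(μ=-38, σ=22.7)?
4.5413 nats

We have X ~ Normal(μ=-38, σ=22.7).

The differential entropy measures the uncertainty or information content of the distribution.

For a Normal distribution with μ=-38, σ=22.7:
h(X) = 4.5413 nats

(In bits, this would be 6.5517 bits.)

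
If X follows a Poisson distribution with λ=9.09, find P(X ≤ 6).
0.198705

We have X ~ Poisson(λ=9.09).

The CDF gives us P(X ≤ k).

Using the CDF:
P(X ≤ 6) = 0.198705

This means there's approximately a 19.9% chance that X is at most 6.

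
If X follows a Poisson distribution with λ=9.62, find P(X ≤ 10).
0.630465

We have X ~ Poisson(λ=9.62).

The CDF gives us P(X ≤ k).

Using the CDF:
P(X ≤ 10) = 0.630465

This means there's approximately a 63.0% chance that X is at most 10.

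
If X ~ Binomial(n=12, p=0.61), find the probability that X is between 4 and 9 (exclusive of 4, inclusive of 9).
0.856024

We have X ~ Binomial(n=12, p=0.61).

To find P(4 < X ≤ 9), we use:
P(4 < X ≤ 9) = P(X ≤ 9) - P(X ≤ 4)
                 = F(9) - F(4)
                 = 0.905371 - 0.049348
                 = 0.856024

So there's approximately a 85.6% chance that X falls in this range.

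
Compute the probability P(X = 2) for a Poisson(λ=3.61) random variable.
0.176271

We have X ~ Poisson(λ=3.61).

For a Poisson distribution, the PMF gives us the probability of each outcome.

Using the PMF formula:
P(X = 2) = 0.176271

Rounded to 4 decimal places: 0.1763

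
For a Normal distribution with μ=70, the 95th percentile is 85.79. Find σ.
σ = 9.5996

For X ~ Normal(μ, σ), the p-th percentile satisfies x = μ + z_p × σ,
where z_p = Φ⁻¹(p) is the standard normal quantile.

Step 1: z_{0.95} = Φ⁻¹(0.95) = 1.6449

Step 2: Solve for σ:
85.79 = 70 + 1.6449 × σ
σ = (85.79 - 70) / 1.6449
σ = 15.79 / 1.6449
σ = 9.5996

Verification: μ + z × σ = 70 + 1.6449 × 9.5996 = 85.79 ✓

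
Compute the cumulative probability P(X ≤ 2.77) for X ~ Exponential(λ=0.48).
0.735417

We have X ~ Exponential(λ=0.48).

The CDF gives us P(X ≤ k).

Using the CDF:
P(X ≤ 2.77) = 0.735417

This means there's approximately a 73.5% chance that X is at most 2.77.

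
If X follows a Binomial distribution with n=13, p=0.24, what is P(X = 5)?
0.114063

We have X ~ Binomial(n=13, p=0.24).

For a Binomial distribution, the PMF gives us the probability of each outcome.

Using the PMF formula:
P(X = 5) = 0.114063

Rounded to 4 decimal places: 0.1141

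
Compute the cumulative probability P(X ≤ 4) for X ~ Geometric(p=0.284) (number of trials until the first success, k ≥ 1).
0.737184

We have X ~ Geometric(p=0.284) (number of trials until the first success, k ≥ 1).

The CDF gives us P(X ≤ k).

Using the CDF:
P(X ≤ 4) = 0.737184

This means there's approximately a 73.7% chance that X is at most 4.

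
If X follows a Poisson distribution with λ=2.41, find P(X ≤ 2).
0.567098

We have X ~ Poisson(λ=2.41).

The CDF gives us P(X ≤ k).

Using the CDF:
P(X ≤ 2) = 0.567098

This means there's approximately a 56.7% chance that X is at most 2.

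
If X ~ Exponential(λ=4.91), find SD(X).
0.2037

We have X ~ Exponential(λ=4.91).

For an Exponential distribution with λ=4.91:
σ = √Var(X) = 0.2037

The standard deviation is the square root of the variance.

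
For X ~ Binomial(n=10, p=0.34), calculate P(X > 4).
0.226987

We have X ~ Binomial(n=10, p=0.34).

P(X > 4) = 1 - P(X ≤ 4)
                = 1 - F(4)
                = 1 - 0.773013
                = 0.226987

So there's approximately a 22.7% chance that X exceeds 4.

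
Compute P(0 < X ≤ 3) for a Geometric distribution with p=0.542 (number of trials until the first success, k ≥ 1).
0.903928

We have X ~ Geometric(p=0.542) (number of trials until the first success, k ≥ 1).

To find P(0 < X ≤ 3), we use:
P(0 < X ≤ 3) = P(X ≤ 3) - P(X ≤ 0)
                 = F(3) - F(0)
                 = 0.903928 - 0.000000
                 = 0.903928

So there's approximately a 90.4% chance that X falls in this range.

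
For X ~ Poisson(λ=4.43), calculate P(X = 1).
0.052781

We have X ~ Poisson(λ=4.43).

For a Poisson distribution, the PMF gives us the probability of each outcome.

Using the PMF formula:
P(X = 1) = 0.052781

Rounded to 4 decimal places: 0.0528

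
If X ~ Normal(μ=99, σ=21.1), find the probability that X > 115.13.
0.222298

We have X ~ Normal(μ=99, σ=21.1).

P(X > 115.13) = 1 - P(X ≤ 115.13)
                = 1 - F(115.13)
                = 1 - 0.777702
                = 0.222298

So there's approximately a 22.2% chance that X exceeds 115.13.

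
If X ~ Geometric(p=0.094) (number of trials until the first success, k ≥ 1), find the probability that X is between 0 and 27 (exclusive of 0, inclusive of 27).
0.930424

We have X ~ Geometric(p=0.094) (number of trials until the first success, k ≥ 1).

To find P(0 < X ≤ 27), we use:
P(0 < X ≤ 27) = P(X ≤ 27) - P(X ≤ 0)
                 = F(27) - F(0)
                 = 0.930424 - 0.000000
                 = 0.930424

So there's approximately a 93.0% chance that X falls in this range.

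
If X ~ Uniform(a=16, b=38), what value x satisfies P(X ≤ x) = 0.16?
19.5200

We have X ~ Uniform(a=16, b=38).

We want to find x such that P(X ≤ x) = 0.16.

This is the 16th percentile, which means 16% of values fall below this point.

Using the inverse CDF (quantile function):
x = F⁻¹(0.16) = 19.5200

Verification: P(X ≤ 19.5200) = 0.16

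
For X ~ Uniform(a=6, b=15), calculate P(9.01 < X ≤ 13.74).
0.525556

We have X ~ Uniform(a=6, b=15).

To find P(9.01 < X ≤ 13.74), we use:
P(9.01 < X ≤ 13.74) = P(X ≤ 13.74) - P(X ≤ 9.01)
                 = F(13.74) - F(9.01)
                 = 0.860000 - 0.334444
                 = 0.525556

So there's approximately a 52.6% chance that X falls in this range.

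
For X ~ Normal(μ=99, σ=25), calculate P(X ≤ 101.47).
0.539351

We have X ~ Normal(μ=99, σ=25).

The CDF gives us P(X ≤ k).

Using the CDF:
P(X ≤ 101.47) = 0.539351

This means there's approximately a 53.9% chance that X is at most 101.47.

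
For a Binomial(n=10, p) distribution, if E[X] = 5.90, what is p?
p = 0.59

For a Binomial(n, p) distribution:
E[X] = n × p

Given n = 10 and E[X] = 5.90:
5.90 = 10 × p
p = 5.90 / 10 = 0.59

Verification: Binomial(10, 0.59) has E[X] = 5.90 ✓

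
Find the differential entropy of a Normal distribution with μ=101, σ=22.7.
4.5413 nats

We have X ~ Normal(μ=101, σ=22.7).

The differential entropy measures the uncertainty or information content of the distribution.

For a Normal distribution with μ=101, σ=22.7:
h(X) = 4.5413 nats

(In bits, this would be 6.5517 bits.)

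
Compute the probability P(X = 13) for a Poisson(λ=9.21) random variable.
0.055112

We have X ~ Poisson(λ=9.21).

For a Poisson distribution, the PMF gives us the probability of each outcome.

Using the PMF formula:
P(X = 13) = 0.055112

Rounded to 4 decimal places: 0.0551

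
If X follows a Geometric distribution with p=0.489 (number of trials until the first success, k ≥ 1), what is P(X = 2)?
0.249879

We have X ~ Geometric(p=0.489) (number of trials until the first success, k ≥ 1).

For a Geometric distribution, the PMF gives us the probability of each outcome.

Using the PMF formula:
P(X = 2) = 0.249879

Rounded to 4 decimal places: 0.2499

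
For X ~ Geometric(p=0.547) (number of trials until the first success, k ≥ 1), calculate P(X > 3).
0.092960

We have X ~ Geometric(p=0.547) (number of trials until the first success, k ≥ 1).

P(X > 3) = 1 - P(X ≤ 3)
                = 1 - F(3)
                = 1 - 0.907040
                = 0.092960

So there's approximately a 9.3% chance that X exceeds 3.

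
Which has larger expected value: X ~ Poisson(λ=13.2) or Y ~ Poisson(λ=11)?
X has larger mean (13.2000 > 11.0000)

Compute the expected value for each distribution:

X ~ Poisson(λ=13.2):
E[X] = 13.2000

Y ~ Poisson(λ=11):
E[Y] = 11.0000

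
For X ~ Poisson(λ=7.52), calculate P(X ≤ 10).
0.860516

We have X ~ Poisson(λ=7.52).

The CDF gives us P(X ≤ k).

Using the CDF:
P(X ≤ 10) = 0.860516

This means there's approximately a 86.1% chance that X is at most 10.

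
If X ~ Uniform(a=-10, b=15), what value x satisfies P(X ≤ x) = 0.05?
-8.7500

We have X ~ Uniform(a=-10, b=15).

We want to find x such that P(X ≤ x) = 0.05.

This is the 5th percentile, which means 5% of values fall below this point.

Using the inverse CDF (quantile function):
x = F⁻¹(0.05) = -8.7500

Verification: P(X ≤ -8.7500) = 0.05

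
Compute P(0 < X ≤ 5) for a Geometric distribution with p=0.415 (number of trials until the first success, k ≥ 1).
0.931486

We have X ~ Geometric(p=0.415) (number of trials until the first success, k ≥ 1).

To find P(0 < X ≤ 5), we use:
P(0 < X ≤ 5) = P(X ≤ 5) - P(X ≤ 0)
                 = F(5) - F(0)
                 = 0.931486 - 0.000000
                 = 0.931486

So there's approximately a 93.1% chance that X falls in this range.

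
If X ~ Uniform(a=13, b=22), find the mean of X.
17.5000

We have X ~ Uniform(a=13, b=22).

For a Uniform distribution with a=13, b=22:
E[X] = 17.5000

This is the expected (average) value of X.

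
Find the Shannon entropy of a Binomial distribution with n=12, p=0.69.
1.8830 nats

We have X ~ Binomial(n=12, p=0.69).

The Shannon entropy measures the uncertainty or information content of the distribution.

For a Binomial distribution with n=12, p=0.69:
H(X) = 1.8830 nats

(In bits, this would be 2.7167 bits.)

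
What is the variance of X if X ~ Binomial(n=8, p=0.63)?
1.8648

We have X ~ Binomial(n=8, p=0.63).

For a Binomial distribution with n=8, p=0.63:
Var(X) = 1.8648

The variance measures the spread of the distribution around the mean.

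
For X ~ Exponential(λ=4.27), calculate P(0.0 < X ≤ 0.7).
0.949662

We have X ~ Exponential(λ=4.27).

To find P(0.0 < X ≤ 0.7), we use:
P(0.0 < X ≤ 0.7) = P(X ≤ 0.7) - P(X ≤ 0.0)
                 = F(0.7) - F(0.0)
                 = 0.949662 - 0.000000
                 = 0.949662

So there's approximately a 95.0% chance that X falls in this range.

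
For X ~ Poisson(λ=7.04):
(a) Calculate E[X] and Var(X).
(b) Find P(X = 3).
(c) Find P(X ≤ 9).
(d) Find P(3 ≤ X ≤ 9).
(a) E[X] = 7.0400, Var(X) = 7.0400
(b) P(X = 3) = 0.050949
(c) P(X ≤ 9) = 0.826417
(d) P(3 ≤ X ≤ 9) = 0.797662

We have X ~ Poisson(λ=7.04).

(a) Moments:
E[X] = 7.0400
Var(X) = 7.0400
σ = √Var(X) = 2.6533

(b) Point probability using PMF:
P(X = 3) = 0.050949

(c) Cumulative probability using CDF:
P(X ≤ 9) = F(9) = 0.826417

(d) Range probability:
P(3 ≤ X ≤ 9) = P(X ≤ 9) - P(X ≤ 2)
                   = F(9) - F(2)
                   = 0.826417 - 0.028755
                   = 0.797662

This means approximately 79.8% of outcomes fall in the interval [3, 9].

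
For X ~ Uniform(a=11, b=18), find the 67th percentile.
15.6900

We have X ~ Uniform(a=11, b=18).

We want to find x such that P(X ≤ x) = 0.67.

This is the 67th percentile, which means 67% of values fall below this point.

Using the inverse CDF (quantile function):
x = F⁻¹(0.67) = 15.6900

Verification: P(X ≤ 15.6900) = 0.67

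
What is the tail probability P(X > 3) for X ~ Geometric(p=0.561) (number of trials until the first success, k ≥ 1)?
0.084605

We have X ~ Geometric(p=0.561) (number of trials until the first success, k ≥ 1).

P(X > 3) = 1 - P(X ≤ 3)
                = 1 - F(3)
                = 1 - 0.915395
                = 0.084605

So there's approximately a 8.5% chance that X exceeds 3.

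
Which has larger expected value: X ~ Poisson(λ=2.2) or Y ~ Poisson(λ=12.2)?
Y has larger mean (12.2000 > 2.2000)

Compute the expected value for each distribution:

X ~ Poisson(λ=2.2):
E[X] = 2.2000

Y ~ Poisson(λ=12.2):
E[Y] = 12.2000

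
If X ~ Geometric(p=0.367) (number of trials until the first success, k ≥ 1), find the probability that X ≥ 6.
0.101629

We have X ~ Geometric(p=0.367) (number of trials until the first success, k ≥ 1).

For discrete distributions, P(X ≥ 6) = 1 - P(X ≤ 5).

P(X ≤ 5) = 0.898371
P(X ≥ 6) = 1 - 0.898371 = 0.101629

So there's approximately a 10.2% chance that X is at least 6.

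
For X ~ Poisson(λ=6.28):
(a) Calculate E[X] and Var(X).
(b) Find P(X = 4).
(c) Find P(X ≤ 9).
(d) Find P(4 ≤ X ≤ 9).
(a) E[X] = 6.2800, Var(X) = 6.2800
(b) P(X = 4) = 0.121411
(c) P(X ≤ 9) = 0.895455
(d) P(4 ≤ X ≤ 9) = 0.767543

We have X ~ Poisson(λ=6.28).

(a) Moments:
E[X] = 6.2800
Var(X) = 6.2800
σ = √Var(X) = 2.5060

(b) Point probability using PMF:
P(X = 4) = 0.121411

(c) Cumulative probability using CDF:
P(X ≤ 9) = F(9) = 0.895455

(d) Range probability:
P(4 ≤ X ≤ 9) = P(X ≤ 9) - P(X ≤ 3)
                   = F(9) - F(3)
                   = 0.895455 - 0.127912
                   = 0.767543

This means approximately 76.8% of outcomes fall in the interval [4, 9].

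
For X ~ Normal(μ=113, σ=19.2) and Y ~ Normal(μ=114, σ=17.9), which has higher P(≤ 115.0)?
X has higher probability (P(X ≤ 115.0) = 0.5415 > P(Y ≤ 115.0) = 0.5223)

Compute P(≤ 115.0) for each distribution:

X ~ Normal(μ=113, σ=19.2):
P(X ≤ 115.0) = 0.5415

Y ~ Normal(μ=114, σ=17.9):
P(Y ≤ 115.0) = 0.5223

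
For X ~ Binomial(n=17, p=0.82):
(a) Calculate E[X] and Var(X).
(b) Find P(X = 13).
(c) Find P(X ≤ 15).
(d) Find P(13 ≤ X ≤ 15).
(a) E[X] = 13.9400, Var(X) = 2.5092
(b) P(X = 13) = 0.189342
(c) P(X ≤ 15) = 0.837874
(d) P(13 ≤ X ≤ 15) = 0.660326

We have X ~ Binomial(n=17, p=0.82).

(a) Moments:
E[X] = 13.9400
Var(X) = 2.5092
σ = √Var(X) = 1.5840

(b) Point probability using PMF:
P(X = 13) = 0.189342

(c) Cumulative probability using CDF:
P(X ≤ 15) = F(15) = 0.837874

(d) Range probability:
P(13 ≤ X ≤ 15) = P(X ≤ 15) - P(X ≤ 12)
                   = F(15) - F(12)
                   = 0.837874 - 0.177548
                   = 0.660326

This means approximately 66.0% of outcomes fall in the interval [13, 15].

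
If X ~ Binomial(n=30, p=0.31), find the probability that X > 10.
0.311249

We have X ~ Binomial(n=30, p=0.31).

P(X > 10) = 1 - P(X ≤ 10)
                = 1 - F(10)
                = 1 - 0.688751
                = 0.311249

So there's approximately a 31.1% chance that X exceeds 10.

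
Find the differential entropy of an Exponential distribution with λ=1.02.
0.9802 nats

We have X ~ Exponential(λ=1.02).

The differential entropy measures the uncertainty or information content of the distribution.

For an Exponential distribution with λ=1.02:
h(X) = 0.9802 nats

(In bits, this would be 1.4141 bits.)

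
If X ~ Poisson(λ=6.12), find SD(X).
2.4739

We have X ~ Poisson(λ=6.12).

For a Poisson distribution with λ=6.12:
σ = √Var(X) = 2.4739

The standard deviation is the square root of the variance.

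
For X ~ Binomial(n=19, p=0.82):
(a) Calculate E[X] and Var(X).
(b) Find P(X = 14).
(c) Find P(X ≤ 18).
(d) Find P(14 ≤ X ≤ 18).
(a) E[X] = 15.5800, Var(X) = 2.8044
(b) P(X = 14) = 0.136540
(c) P(X ≤ 18) = 0.976961
(d) P(14 ≤ X ≤ 18) = 0.865941

We have X ~ Binomial(n=19, p=0.82).

(a) Moments:
E[X] = 15.5800
Var(X) = 2.8044
σ = √Var(X) = 1.6746

(b) Point probability using PMF:
P(X = 14) = 0.136540

(c) Cumulative probability using CDF:
P(X ≤ 18) = F(18) = 0.976961

(d) Range probability:
P(14 ≤ X ≤ 18) = P(X ≤ 18) - P(X ≤ 13)
                   = F(18) - F(13)
                   = 0.976961 - 0.111020
                   = 0.865941

This means approximately 86.6% of outcomes fall in the interval [14, 18].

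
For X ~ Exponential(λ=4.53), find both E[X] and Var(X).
E[X] = 0.2208, Var(X) = 0.0487

We have X ~ Exponential(λ=4.53).

For an Exponential distribution with λ=4.53:

Expected value:
E[X] = 0.2208

Variance:
Var(X) = 0.0487

Standard deviation:
σ = √Var(X) = 0.2208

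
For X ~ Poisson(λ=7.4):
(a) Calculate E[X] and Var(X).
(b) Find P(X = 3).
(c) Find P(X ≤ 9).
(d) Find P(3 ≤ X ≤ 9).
(a) E[X] = 7.4000, Var(X) = 7.4000
(b) P(X = 3) = 0.041282
(c) P(X ≤ 9) = 0.787735
(d) P(3 ≤ X ≤ 9) = 0.765864

We have X ~ Poisson(λ=7.4).

(a) Moments:
E[X] = 7.4000
Var(X) = 7.4000
σ = √Var(X) = 2.7203

(b) Point probability using PMF:
P(X = 3) = 0.041282

(c) Cumulative probability using CDF:
P(X ≤ 9) = F(9) = 0.787735

(d) Range probability:
P(3 ≤ X ≤ 9) = P(X ≤ 9) - P(X ≤ 2)
                   = F(9) - F(2)
                   = 0.787735 - 0.021871
                   = 0.765864

This means approximately 76.6% of outcomes fall in the interval [3, 9].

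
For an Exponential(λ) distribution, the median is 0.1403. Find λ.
λ = 4.9405

For X ~ Exponential(λ), the CDF is F(x) = 1 - e^(-λx).
The median m satisfies F(m) = 0.5:
1 - e^(-λm) = 0.5
e^(-λm) = 0.5
λm = ln(2)
m = ln(2) / λ

Given m = 0.1403:
λ = ln(2) / 0.1403 = 0.693147 / 0.1403 = 4.9405

Verification: ln(2) / 4.9405 = 0.1403 ✓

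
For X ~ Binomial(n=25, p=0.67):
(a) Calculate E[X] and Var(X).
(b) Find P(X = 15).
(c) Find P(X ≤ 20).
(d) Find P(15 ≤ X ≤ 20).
(a) E[X] = 16.7500, Var(X) = 5.5275
(b) P(X = 15) = 0.123210
(c) P(X ≤ 20) = 0.950411
(d) P(15 ≤ X ≤ 20) = 0.781764

We have X ~ Binomial(n=25, p=0.67).

(a) Moments:
E[X] = 16.7500
Var(X) = 5.5275
σ = √Var(X) = 2.3511

(b) Point probability using PMF:
P(X = 15) = 0.123210

(c) Cumulative probability using CDF:
P(X ≤ 20) = F(20) = 0.950411

(d) Range probability:
P(15 ≤ X ≤ 20) = P(X ≤ 20) - P(X ≤ 14)
                   = F(20) - F(14)
                   = 0.950411 - 0.168647
                   = 0.781764

This means approximately 78.2% of outcomes fall in the interval [15, 20].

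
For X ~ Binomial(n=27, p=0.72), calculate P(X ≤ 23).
0.966733

We have X ~ Binomial(n=27, p=0.72).

The CDF gives us P(X ≤ k).

Using the CDF:
P(X ≤ 23) = 0.966733

This means there's approximately a 96.7% chance that X is at most 23.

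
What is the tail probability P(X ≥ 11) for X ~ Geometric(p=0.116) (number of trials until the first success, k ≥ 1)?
0.291422

We have X ~ Geometric(p=0.116) (number of trials until the first success, k ≥ 1).

For discrete distributions, P(X ≥ 11) = 1 - P(X ≤ 10).

P(X ≤ 10) = 0.708578
P(X ≥ 11) = 1 - 0.708578 = 0.291422

So there's approximately a 29.1% chance that X is at least 11.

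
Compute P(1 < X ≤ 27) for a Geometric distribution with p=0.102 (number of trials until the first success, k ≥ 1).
0.843240

We have X ~ Geometric(p=0.102) (number of trials until the first success, k ≥ 1).

To find P(1 < X ≤ 27), we use:
P(1 < X ≤ 27) = P(X ≤ 27) - P(X ≤ 1)
                 = F(27) - F(1)
                 = 0.945240 - 0.102000
                 = 0.843240

So there's approximately a 84.3% chance that X falls in this range.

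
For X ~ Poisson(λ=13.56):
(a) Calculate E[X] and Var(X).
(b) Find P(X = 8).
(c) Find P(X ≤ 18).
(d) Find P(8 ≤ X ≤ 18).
(a) E[X] = 13.5600, Var(X) = 13.5600
(b) P(X = 8) = 0.036604
(c) P(X ≤ 18) = 0.905500
(d) P(8 ≤ X ≤ 18) = 0.865331

We have X ~ Poisson(λ=13.56).

(a) Moments:
E[X] = 13.5600
Var(X) = 13.5600
σ = √Var(X) = 3.6824

(b) Point probability using PMF:
P(X = 8) = 0.036604

(c) Cumulative probability using CDF:
P(X ≤ 18) = F(18) = 0.905500

(d) Range probability:
P(8 ≤ X ≤ 18) = P(X ≤ 18) - P(X ≤ 7)
                   = F(18) - F(7)
                   = 0.905500 - 0.040168
                   = 0.865331

This means approximately 86.5% of outcomes fall in the interval [8, 18].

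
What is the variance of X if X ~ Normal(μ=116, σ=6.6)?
43.5600

We have X ~ Normal(μ=116, σ=6.6).

For a Normal distribution with μ=116, σ=6.6:
Var(X) = 43.5600

The variance measures the spread of the distribution around the mean.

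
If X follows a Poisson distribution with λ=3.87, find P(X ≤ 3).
0.459271

We have X ~ Poisson(λ=3.87).

The CDF gives us P(X ≤ k).

Using the CDF:
P(X ≤ 3) = 0.459271

This means there's approximately a 45.9% chance that X is at most 3.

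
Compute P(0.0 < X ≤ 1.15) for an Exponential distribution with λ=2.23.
0.923042

We have X ~ Exponential(λ=2.23).

To find P(0.0 < X ≤ 1.15), we use:
P(0.0 < X ≤ 1.15) = P(X ≤ 1.15) - P(X ≤ 0.0)
                 = F(1.15) - F(0.0)
                 = 0.923042 - 0.000000
                 = 0.923042

So there's approximately a 92.3% chance that X falls in this range.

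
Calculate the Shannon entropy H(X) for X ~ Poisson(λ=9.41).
2.5304 nats

We have X ~ Poisson(λ=9.41).

The Shannon entropy measures the uncertainty or information content of the distribution.

For a Poisson distribution with λ=9.41:
H(X) = 2.5304 nats

(In bits, this would be 3.6506 bits.)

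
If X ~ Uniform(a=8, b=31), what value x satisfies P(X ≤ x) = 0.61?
22.0300

We have X ~ Uniform(a=8, b=31).

We want to find x such that P(X ≤ x) = 0.61.

This is the 61st percentile, which means 61% of values fall below this point.

Using the inverse CDF (quantile function):
x = F⁻¹(0.61) = 22.0300

Verification: P(X ≤ 22.0300) = 0.61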